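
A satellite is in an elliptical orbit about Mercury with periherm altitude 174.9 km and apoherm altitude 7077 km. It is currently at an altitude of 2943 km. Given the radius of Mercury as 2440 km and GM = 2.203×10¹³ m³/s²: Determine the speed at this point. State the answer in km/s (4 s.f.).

v ≈ 2.134 km/s

r_p = 2440 + 174.9 = 2614.9 km = 2.6149×10⁶ m.
r_a = 2440 + 7077 = 9517.0 km = 9.5170×10⁶ m.
r = 2440 + 2943 = 5383.0 km = 5.383×10⁶ m.
Semi-major axis a = (r_p + r_a)/2 = 6065.9 km = 6.066×10⁶ m.
Vis-viva: v² = μ(2/r − 1/a) = 2.203×10¹³ × (3.715×10⁻⁷ − 1.649×10⁻⁷) = 4.553×10⁶ m²/s².
v = 2134 m/s = 2.134 km/s.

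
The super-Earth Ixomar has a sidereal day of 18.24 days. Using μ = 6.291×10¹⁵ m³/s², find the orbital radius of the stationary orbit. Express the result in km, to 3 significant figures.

r_sync ≈ 7.34×10⁵ km

T = 18.24 days = 1.576×10⁶ s.
A synchronous orbit has period T, so by Kepler's third law a = (μT²/4π²)^(1/3).
μT²/4π² = 6.291×10¹⁵ × (1.576×10⁶)² / 39.48 = 3.958×10²⁶ m³.
a = 7.342×10⁸ m = 7.3420×10⁵ km.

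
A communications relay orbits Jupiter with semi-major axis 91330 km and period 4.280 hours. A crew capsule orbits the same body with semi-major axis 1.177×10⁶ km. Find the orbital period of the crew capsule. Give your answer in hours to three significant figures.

Kepler's third law: T² ∝ a³, so T₂ = T₁ (a₂/a₁)^(3/2).
a₂/a₁ = 12.89, (a₂/a₁)^(3/2) = 46.26.
T₂ = 4.280 × 46.26 = 198.0 hours.

T₂ ≈ 198 hours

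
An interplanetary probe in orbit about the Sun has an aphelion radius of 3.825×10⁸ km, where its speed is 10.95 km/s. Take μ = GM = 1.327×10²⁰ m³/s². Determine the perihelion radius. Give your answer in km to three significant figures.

r_a = 3.825×10¹¹ m.
Specific energy ε = v²/2 − μ/r = -2.870×10⁸ J/kg, so a = −μ/(2ε) = 2.312×10¹¹ m.
The apsides satisfy r_p + r_a = 2a, so the perihelion radius is 2a − r_a = 7.991×10¹⁰ m = 7.9907×10⁷ km.

perihelion radius ≈ 7.99×10⁷ km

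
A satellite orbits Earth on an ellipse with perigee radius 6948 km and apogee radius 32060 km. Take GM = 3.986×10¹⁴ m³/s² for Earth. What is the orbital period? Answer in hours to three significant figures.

Semi-major axis a = (r_p + r_a)/2 = (6948.0 + 32060)/2 = 19504 km = 1.950×10⁷ m.
By Kepler's third law T = 2π√(a³/μ) = 2π × 4.314×10³ = 2.711×10⁴ s.
= 7.530 hours.

T ≈ 7.53 hours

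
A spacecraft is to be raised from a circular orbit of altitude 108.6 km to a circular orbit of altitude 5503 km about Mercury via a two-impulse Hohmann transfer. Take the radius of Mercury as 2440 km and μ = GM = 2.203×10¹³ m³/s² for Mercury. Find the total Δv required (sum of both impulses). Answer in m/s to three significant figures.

Δv_total ≈ 1180 m/s

r₁ = 2440 + 108.6 = 2548.6 km = 2.5486×10⁶ m.
r₂ = 2440 + 5503 = 7943.0 km = 7.9430×10⁶ m.
Transfer ellipse a_t = (r₁ + r₂)/2 = 5.246×10⁶ m.
At r₁: circular v_c1 = √(μ/r₁) = 2940 m/s; transfer-periherm v_p = √[μ(2/r₁ − 1/a_t)] = 3618 m/s.
Δv₁ = v_p − v_c1 = 677.7 m/s.
At r₂: circular v_c2 = √(μ/r₂) = 1665 m/s; transfer-apoherm v_a = √[μ(2/r₂ − 1/a_t)] = 1161 m/s.
Δv₂ = v_c2 − v_a = 504.6 m/s.
Total Δv = Δv₁ + Δv₂ = 1182 m/s.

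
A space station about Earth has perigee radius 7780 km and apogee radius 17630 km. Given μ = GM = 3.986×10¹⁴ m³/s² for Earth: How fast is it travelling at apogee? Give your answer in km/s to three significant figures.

v ≈ 3.72 km/s

Semi-major axis a = (r_p + r_a)/2 = 12705 km = 1.270×10⁷ m.
Vis-viva: v² = μ(2/r − 1/a) = 3.986×10¹⁴ × (1.134×10⁻⁷ − 7.871×10⁻⁸) = 1.384×10⁷ m²/s².
v = 3721 m/s = 3.721 km/s.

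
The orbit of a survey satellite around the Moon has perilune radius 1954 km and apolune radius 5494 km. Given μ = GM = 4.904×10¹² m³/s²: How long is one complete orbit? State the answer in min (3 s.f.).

T ≈ 340 min

Semi-major axis a = (r_p + r_a)/2 = (1954.0 + 5494.0)/2 = 3724.0 km = 3.724×10⁶ m.
By Kepler's third law T = 2π√(a³/μ) = 2π × 3.245×10³ = 2.039×10⁴ s.
= 339.8 min.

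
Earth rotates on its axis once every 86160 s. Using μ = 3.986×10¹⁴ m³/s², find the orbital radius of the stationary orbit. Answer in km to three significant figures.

A synchronous orbit has period T, so by Kepler's third law a = (μT²/4π²)^(1/3).
μT²/4π² = 3.986×10¹⁴ × (8.616×10⁴)² / 39.48 = 7.495×10²² m³.
a = 4.216×10⁷ m = 42163 km.

r_sync ≈ 42200 km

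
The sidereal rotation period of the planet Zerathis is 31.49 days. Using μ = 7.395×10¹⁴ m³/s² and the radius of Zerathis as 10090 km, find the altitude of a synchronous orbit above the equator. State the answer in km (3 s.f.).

T = 31.49 days = 2.721×10⁶ s.
A synchronous orbit has period T, so by Kepler's third law a = (μT²/4π²)^(1/3).
μT²/4π² = 7.395×10¹⁴ × (2.721×10⁶)² / 39.48 = 1.387×10²⁶ m³.
a = 5.176×10⁸ m = 5.1759×10⁵ km.
Altitude h = a − R = 5.1759×10⁵ − 10090 = 5.0750×10⁵ km.

h_sync ≈ 5.07×10⁵ km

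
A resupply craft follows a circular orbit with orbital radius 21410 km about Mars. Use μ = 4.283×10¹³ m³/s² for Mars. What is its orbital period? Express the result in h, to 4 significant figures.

T ≈ 26.42 h

r = 21410 km = 2.141×10⁷ m.
Kepler's third law: T = 2π√(r³/μ) = 2π√((2.141×10⁷)³ / 4.283×10¹³).
r³/μ = 2.291×10⁸ s², so T = 2π × 1.514×10⁴ = 9.511×10⁴ s.
Converting: 9.511×10⁴ s ÷ 3600 = 26.42 h.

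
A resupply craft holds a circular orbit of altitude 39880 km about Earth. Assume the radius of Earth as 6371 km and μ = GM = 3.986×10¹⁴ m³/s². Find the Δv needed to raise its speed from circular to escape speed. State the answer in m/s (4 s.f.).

Δv ≈ 1216 m/s

r = 6371 + 39880 = 46251 km = 4.6251×10⁷ m.
Circular speed v_c = √(μ/r) = 2936 m/s.
Escape speed v_esc = √(2μ/r) = √2 × v_c = 4152 m/s.
Δv = v_esc − v_c = 1216 m/s.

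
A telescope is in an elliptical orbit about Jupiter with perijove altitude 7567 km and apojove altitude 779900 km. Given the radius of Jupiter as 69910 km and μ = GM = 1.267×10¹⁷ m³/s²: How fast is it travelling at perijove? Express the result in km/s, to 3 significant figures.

r_p = 69910 + 7567 = 77477 km = 7.7477×10⁷ m.
r_a = 69910 + 779900 = 849810 km = 8.4981×10⁸ m.
Semi-major axis a = (r_p + r_a)/2 = 4.6364×10⁵ km = 4.636×10⁸ m.
Vis-viva: v² = μ(2/r − 1/a) = 1.267×10¹⁷ × (2.581×10⁻⁸ − 2.157×10⁻⁹) = 2.997×10⁹ m²/s².
v = 54750 m/s = 54.75 km/s.

v ≈ 54.7 km/s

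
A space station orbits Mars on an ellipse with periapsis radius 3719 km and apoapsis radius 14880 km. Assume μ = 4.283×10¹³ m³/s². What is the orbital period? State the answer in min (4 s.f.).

T ≈ 453.8 min

Semi-major axis a = (r_p + r_a)/2 = (3719.0 + 14880)/2 = 9299.5 km = 9.300×10⁶ m.
By Kepler's third law T = 2π√(a³/μ) = 2π × 4.333×10³ = 2.723×10⁴ s.
= 453.8 min.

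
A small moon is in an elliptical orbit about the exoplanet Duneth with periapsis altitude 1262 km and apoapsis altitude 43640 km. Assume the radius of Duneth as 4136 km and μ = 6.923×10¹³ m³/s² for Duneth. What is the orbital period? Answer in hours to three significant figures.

r_p = 4136 + 1262 = 5398.0 km = 5.3980×10⁶ m.
r_a = 4136 + 43640 = 47776 km = 4.7776×10⁷ m.
Semi-major axis a = (r_p + r_a)/2 = (5398.0 + 47776)/2 = 26587 km = 2.659×10⁷ m.
By Kepler's third law T = 2π√(a³/μ) = 2π × 1.648×10⁴ = 1.035×10⁵ s.
= 28.76 hours.

T ≈ 28.8 hours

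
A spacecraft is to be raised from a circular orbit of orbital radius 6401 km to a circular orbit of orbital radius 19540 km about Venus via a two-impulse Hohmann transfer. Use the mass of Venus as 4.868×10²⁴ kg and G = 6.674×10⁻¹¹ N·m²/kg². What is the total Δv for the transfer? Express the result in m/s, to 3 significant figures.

Δv_total ≈ 2830 m/s

μ = GM = 6.674×10⁻¹¹ × 4.868×10²⁴ = 3.249×10¹⁴ m³/s².
r₁ = 6401 km = 6.401×10⁶ m.
r₂ = 19540 km = 1.954×10⁷ m.
Transfer ellipse a_t = (r₁ + r₂)/2 = 1.297×10⁷ m.
At r₁: circular v_c1 = √(μ/r₁) = 7124 m/s; transfer-periapsis v_p = √[μ(2/r₁ − 1/a_t)] = 8744 m/s.
Δv₁ = v_p − v_c1 = 1620 m/s.
At r₂: circular v_c2 = √(μ/r₂) = 4078 m/s; transfer-apoapsis v_a = √[μ(2/r₂ − 1/a_t)] = 2865 m/s.
Δv₂ = v_c2 − v_a = 1213 m/s.
Total Δv = Δv₁ + Δv₂ = 2833 m/s.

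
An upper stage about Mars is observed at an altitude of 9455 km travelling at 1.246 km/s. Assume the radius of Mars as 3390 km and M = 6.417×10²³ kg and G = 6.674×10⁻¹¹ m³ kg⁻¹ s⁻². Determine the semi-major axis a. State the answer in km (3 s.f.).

μ = GM = 6.674×10⁻¹¹ × 6.417×10²³ = 4.283×10¹³ m³/s².
r = 3390 + 9455 = 12845 km = 1.284×10⁷ m.
Vis-viva rearranged: 1/a = 2/r − v²/μ = 1.557×10⁻⁷ − 3.625×10⁻⁸ = 1.195×10⁻⁷ m⁻¹.
a = 8.372×10⁶ m = 8371.6 km.

a ≈ 8370 km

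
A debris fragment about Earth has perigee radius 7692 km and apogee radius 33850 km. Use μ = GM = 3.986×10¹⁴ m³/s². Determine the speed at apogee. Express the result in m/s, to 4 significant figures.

v ≈ 2088 m/s

Semi-major axis a = (r_p + r_a)/2 = 20771 km = 2.077×10⁷ m.
Vis-viva: v² = μ(2/r − 1/a) = 3.986×10¹⁴ × (5.908×10⁻⁸ − 4.814×10⁻⁸) = 4.361×10⁶ m²/s².
v = 2088 m/s.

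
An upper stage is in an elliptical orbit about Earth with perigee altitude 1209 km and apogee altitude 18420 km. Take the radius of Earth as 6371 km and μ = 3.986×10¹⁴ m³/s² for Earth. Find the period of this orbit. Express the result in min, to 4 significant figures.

r_p = 6371 + 1209 = 7580.0 km = 7.5800×10⁶ m.
r_a = 6371 + 18420 = 24791 km = 2.4791×10⁷ m.
Semi-major axis a = (r_p + r_a)/2 = (7580.0 + 24791)/2 = 16186 km = 1.619×10⁷ m.
By Kepler's third law T = 2π√(a³/μ) = 2π × 3.262×10³ = 2.049×10⁴ s.
= 341.5 min.

T ≈ 341.5 min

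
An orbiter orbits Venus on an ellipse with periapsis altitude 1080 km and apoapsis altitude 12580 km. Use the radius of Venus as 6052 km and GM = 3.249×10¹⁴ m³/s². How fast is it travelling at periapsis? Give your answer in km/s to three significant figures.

r_p = 6052 + 1080 = 7132.0 km = 7.1320×10⁶ m.
r_a = 6052 + 12580 = 18632 km = 1.8632×10⁷ m.
Semi-major axis a = (r_p + r_a)/2 = 12882 km = 1.288×10⁷ m.
Vis-viva: v² = μ(2/r − 1/a) = 3.249×10¹⁴ × (2.804×10⁻⁷ − 7.763×10⁻⁸) = 6.589×10⁷ m²/s².
v = 8117 m/s = 8.117 km/s.

v ≈ 8.12 km/s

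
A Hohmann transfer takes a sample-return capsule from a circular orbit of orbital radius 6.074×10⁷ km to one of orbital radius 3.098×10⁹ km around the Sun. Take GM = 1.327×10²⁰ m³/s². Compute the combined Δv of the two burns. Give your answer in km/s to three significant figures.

Δv_total ≈ 24.0 km/s

r₁ = 6.074×10⁷ km = 6.074×10¹⁰ m.
r₂ = 3.098×10⁹ km = 3.098×10¹² m.
Transfer ellipse a_t = (r₁ + r₂)/2 = 1.579×10¹² m.
At r₁: circular v_c1 = √(μ/r₁) = 46740 m/s; transfer-perihelion v_p = √[μ(2/r₁ − 1/a_t)] = 65460 m/s.
Δv₁ = v_p − v_c1 = 18720 m/s.
At r₂: circular v_c2 = √(μ/r₂) = 6545 m/s; transfer-aphelion v_a = √[μ(2/r₂ − 1/a_t)] = 1283 m/s.
Δv₂ = v_c2 − v_a = 5261 m/s.
Total Δv = Δv₁ + Δv₂ = 23980 m/s = 23.98 km/s.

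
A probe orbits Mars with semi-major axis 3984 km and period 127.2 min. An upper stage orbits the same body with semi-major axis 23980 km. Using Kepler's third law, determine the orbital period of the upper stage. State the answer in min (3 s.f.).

Kepler's third law: T² ∝ a³, so T₂ = T₁ (a₂/a₁)^(3/2).
a₂/a₁ = 6.019, (a₂/a₁)^(3/2) = 14.77.
T₂ = 127.2 × 14.77 = 1878 min.

T₂ ≈ 1880 min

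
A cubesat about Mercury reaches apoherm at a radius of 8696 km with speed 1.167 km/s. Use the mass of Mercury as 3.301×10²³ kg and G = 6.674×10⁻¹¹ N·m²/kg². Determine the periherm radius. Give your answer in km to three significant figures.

periherm radius ≈ 3200 km

μ = GM = 6.674×10⁻¹¹ × 3.301×10²³ = 2.203×10¹³ m³/s².
r_a = 8.696×10⁶ m.
Specific energy ε = v²/2 − μ/r = -1.853×10⁶ J/kg, so a = −μ/(2ε) = 5.946×10⁶ m.
The apsides satisfy r_p + r_a = 2a, so the periherm radius is 2a − r_a = 3.196×10⁶ m = 3196.5 km.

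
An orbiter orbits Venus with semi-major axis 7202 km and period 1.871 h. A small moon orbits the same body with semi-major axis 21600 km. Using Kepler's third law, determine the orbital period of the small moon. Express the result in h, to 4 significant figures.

T₂ ≈ 9.718 h

Kepler's third law: T² ∝ a³, so T₂ = T₁ (a₂/a₁)^(3/2).
a₂/a₁ = 2.999, (a₂/a₁)^(3/2) = 5.194.
T₂ = 1.871 × 5.194 = 9.718 h.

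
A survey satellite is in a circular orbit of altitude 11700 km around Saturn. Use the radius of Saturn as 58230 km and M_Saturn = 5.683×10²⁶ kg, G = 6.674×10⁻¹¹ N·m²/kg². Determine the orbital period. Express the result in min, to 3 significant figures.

μ = GM = 6.674×10⁻¹¹ × 5.683×10²⁶ = 3.793×10¹⁶ m³/s².
r = 58230 + 11700 = 69930 km = 6.9930×10⁷ m.
Kepler's third law: T = 2π√(r³/μ) = 2π√((6.993×10⁷)³ / 3.793×10¹⁶).
r³/μ = 9.016×10⁶ s², so T = 2π × 3.003×10³ = 1.887×10⁴ s.
Converting: 1.887×10⁴ s ÷ 60.00 = 314.4 min.

T ≈ 314 min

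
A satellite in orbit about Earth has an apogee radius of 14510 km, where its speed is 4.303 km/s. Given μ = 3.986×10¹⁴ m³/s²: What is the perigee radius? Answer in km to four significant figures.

r_a = 1.451×10⁷ m.
Specific energy ε = v²/2 − μ/r = -1.821×10⁷ J/kg, so a = −μ/(2ε) = 1.094×10⁷ m.
The apsides satisfy r_p + r_a = 2a, so the perigee radius is 2a − r_a = 7.376×10⁶ m = 7375.7 km.

perigee radius ≈ 7376 km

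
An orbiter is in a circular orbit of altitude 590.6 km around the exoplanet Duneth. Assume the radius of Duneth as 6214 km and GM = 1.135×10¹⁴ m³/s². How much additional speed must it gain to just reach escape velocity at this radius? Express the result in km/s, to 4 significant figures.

Δv ≈ 1.692 km/s

r = 6214 + 590.6 = 6804.6 km = 6.8046×10⁶ m.
Circular speed v_c = √(μ/r) = 4084 m/s.
Escape speed v_esc = √(2μ/r) = √2 × v_c = 5776 m/s.
Δv = v_esc − v_c = 1692 m/s = 1.692 km/s.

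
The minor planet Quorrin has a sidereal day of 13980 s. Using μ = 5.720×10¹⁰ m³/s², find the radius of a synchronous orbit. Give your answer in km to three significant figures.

r_sync ≈ 657 km

A synchronous orbit has period T, so by Kepler's third law a = (μT²/4π²)^(1/3).
μT²/4π² = 5.720×10¹⁰ × (1.398×10⁴)² / 39.48 = 2.832×10¹⁷ m³.
a = 6.567×10⁵ m = 656.67 km.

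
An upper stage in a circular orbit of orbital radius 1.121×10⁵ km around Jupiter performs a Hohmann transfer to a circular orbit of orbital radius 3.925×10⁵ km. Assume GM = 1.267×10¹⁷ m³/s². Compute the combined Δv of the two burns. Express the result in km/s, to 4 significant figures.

Δv_total ≈ 14.30 km/s

r₁ = 1.121×10⁵ km = 1.121×10⁸ m.
r₂ = 3.925×10⁵ km = 3.925×10⁸ m.
Transfer ellipse a_t = (r₁ + r₂)/2 = 2.523×10⁸ m.
At r₁: circular v_c1 = √(μ/r₁) = 33620 m/s; transfer-perijove v_p = √[μ(2/r₁ − 1/a_t)] = 41930 m/s.
Δv₁ = v_p − v_c1 = 8313 m/s.
At r₂: circular v_c2 = √(μ/r₂) = 17970 m/s; transfer-apojove v_a = √[μ(2/r₂ − 1/a_t)] = 11980 m/s.
Δv₂ = v_c2 − v_a = 5991 m/s.
Total Δv = Δv₁ + Δv₂ = 14300 m/s = 14.30 km/s.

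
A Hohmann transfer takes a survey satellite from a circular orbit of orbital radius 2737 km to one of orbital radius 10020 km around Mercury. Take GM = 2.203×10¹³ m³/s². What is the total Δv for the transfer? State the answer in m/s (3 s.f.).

Δv_total ≈ 1230 m/s

r₁ = 2737 km = 2.737×10⁶ m.
r₂ = 10020 km = 1.002×10⁷ m.
Transfer ellipse a_t = (r₁ + r₂)/2 = 6.378×10⁶ m.
At r₁: circular v_c1 = √(μ/r₁) = 2837 m/s; transfer-periherm v_p = √[μ(2/r₁ − 1/a_t)] = 3556 m/s.
Δv₁ = v_p − v_c1 = 718.8 m/s.
At r₂: circular v_c2 = √(μ/r₂) = 1483 m/s; transfer-apoherm v_a = √[μ(2/r₂ − 1/a_t)] = 971.3 m/s.
Δv₂ = v_c2 − v_a = 511.5 m/s.
Total Δv = Δv₁ + Δv₂ = 1230 m/s.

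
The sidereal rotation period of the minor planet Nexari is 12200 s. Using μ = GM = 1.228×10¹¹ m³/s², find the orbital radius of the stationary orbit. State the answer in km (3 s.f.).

A synchronous orbit has period T, so by Kepler's third law a = (μT²/4π²)^(1/3).
μT²/4π² = 1.228×10¹¹ × (1.220×10⁴)² / 39.48 = 4.630×10¹⁷ m³.
a = 7.736×10⁵ m = 773.61 km.

r_sync ≈ 774 km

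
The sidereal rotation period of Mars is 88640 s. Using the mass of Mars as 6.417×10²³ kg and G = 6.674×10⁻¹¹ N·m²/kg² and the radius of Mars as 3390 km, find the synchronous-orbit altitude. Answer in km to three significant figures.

h_sync ≈ 17000 km

μ = GM = 6.674×10⁻¹¹ × 6.417×10²³ = 4.283×10¹³ m³/s².
A synchronous orbit has period T, so by Kepler's third law a = (μT²/4π²)^(1/3).
μT²/4π² = 4.283×10¹³ × (8.864×10⁴)² / 39.48 = 8.524×10²¹ m³.
a = 2.043×10⁷ m = 20427 km.
Altitude h = a − R = 20427 − 3390 = 17037 km.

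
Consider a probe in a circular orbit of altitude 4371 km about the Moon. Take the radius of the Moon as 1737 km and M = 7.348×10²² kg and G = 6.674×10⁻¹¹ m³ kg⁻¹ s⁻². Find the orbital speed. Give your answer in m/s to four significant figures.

v ≈ 896.0 m/s

μ = GM = 6.674×10⁻¹¹ × 7.348×10²² = 4.904×10¹² m³/s².
r = 1737 + 4371 = 6108.0 km = 6.1080×10⁶ m.
For a circular orbit v = √(μ/r) = √(4.904×10¹² / 6.108×10⁶) = √(8.029×10⁵) = 896.0 m/s.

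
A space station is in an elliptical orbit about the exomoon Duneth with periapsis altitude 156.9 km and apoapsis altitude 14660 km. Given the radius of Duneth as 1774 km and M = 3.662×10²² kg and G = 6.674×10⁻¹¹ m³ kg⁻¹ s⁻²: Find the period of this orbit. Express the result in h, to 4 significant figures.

T ≈ 31.06 h

μ = GM = 6.674×10⁻¹¹ × 3.662×10²² = 2.444×10¹² m³/s².
r_p = 1774 + 156.9 = 1930.9 km = 1.9309×10⁶ m.
r_a = 1774 + 14660 = 16434 km = 1.6434×10⁷ m.
Semi-major axis a = (r_p + r_a)/2 = (1930.9 + 16434)/2 = 9182.5 km = 9.182×10⁶ m.
By Kepler's third law T = 2π√(a³/μ) = 2π × 1.780×10⁴ = 1.118×10⁵ s.
= 31.06 h.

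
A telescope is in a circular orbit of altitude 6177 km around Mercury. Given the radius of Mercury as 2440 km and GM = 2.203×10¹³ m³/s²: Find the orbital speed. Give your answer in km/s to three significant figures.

v ≈ 1.60 km/s

r = 2440 + 6177 = 8617.0 km = 8.6170×10⁶ m.
For a circular orbit v = √(μ/r) = √(2.203×10¹³ / 8.617×10⁶) = √(2.557×10⁶) = 1599 m/s.
That is 1.599 km/s.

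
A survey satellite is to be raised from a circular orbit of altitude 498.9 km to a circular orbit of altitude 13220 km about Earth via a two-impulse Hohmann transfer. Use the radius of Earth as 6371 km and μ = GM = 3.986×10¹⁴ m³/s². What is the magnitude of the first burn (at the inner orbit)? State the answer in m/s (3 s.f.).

r₁ = 6371 + 498.9 = 6869.9 km = 6.8699×10⁶ m.
r₂ = 6371 + 13220 = 19591 km = 1.9591×10⁷ m.
Transfer ellipse a_t = (r₁ + r₂)/2 = 1.323×10⁷ m.
At r₁: circular v_c1 = √(μ/r₁) = 7617 m/s; transfer-perigee v_p = √[μ(2/r₁ − 1/a_t)] = 9269 m/s.
Δv₁ = v_p − v_c1 = 1652 m/s.

Δv ≈ 1650 m/s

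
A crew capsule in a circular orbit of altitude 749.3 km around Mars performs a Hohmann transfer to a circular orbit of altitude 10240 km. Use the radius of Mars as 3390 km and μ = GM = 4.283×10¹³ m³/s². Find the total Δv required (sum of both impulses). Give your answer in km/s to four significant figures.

Δv_total ≈ 1.330 km/s

r₁ = 3390 + 749.3 = 4139.3 km = 4.1393×10⁶ m.
r₂ = 3390 + 10240 = 13630 km = 1.3630×10⁷ m.
Transfer ellipse a_t = (r₁ + r₂)/2 = 8.885×10⁶ m.
At r₁: circular v_c1 = √(μ/r₁) = 3217 m/s; transfer-periapsis v_p = √[μ(2/r₁ − 1/a_t)] = 3984 m/s.
Δv₁ = v_p − v_c1 = 767.5 m/s.
At r₂: circular v_c2 = √(μ/r₂) = 1773 m/s; transfer-apoapsis v_a = √[μ(2/r₂ − 1/a_t)] = 1210 m/s.
Δv₂ = v_c2 − v_a = 562.7 m/s.
Total Δv = Δv₁ + Δv₂ = 1330 m/s = 1.330 km/s.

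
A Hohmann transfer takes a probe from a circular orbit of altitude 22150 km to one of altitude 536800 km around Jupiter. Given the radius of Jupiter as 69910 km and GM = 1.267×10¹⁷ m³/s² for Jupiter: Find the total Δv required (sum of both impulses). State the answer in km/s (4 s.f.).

Δv_total ≈ 18.82 km/s

r₁ = 69910 + 22150 = 92060 km = 9.2060×10⁷ m.
r₂ = 69910 + 536800 = 606710 km = 6.0671×10⁸ m.
Transfer ellipse a_t = (r₁ + r₂)/2 = 3.494×10⁸ m.
At r₁: circular v_c1 = √(μ/r₁) = 37100 m/s; transfer-perijove v_p = √[μ(2/r₁ − 1/a_t)] = 48890 m/s.
Δv₁ = v_p − v_c1 = 11790 m/s.
At r₂: circular v_c2 = √(μ/r₂) = 14450 m/s; transfer-apojove v_a = √[μ(2/r₂ − 1/a_t)] = 7418 m/s.
Δv₂ = v_c2 − v_a = 7033 m/s.
Total Δv = Δv₁ + Δv₂ = 18820 m/s = 18.82 km/s.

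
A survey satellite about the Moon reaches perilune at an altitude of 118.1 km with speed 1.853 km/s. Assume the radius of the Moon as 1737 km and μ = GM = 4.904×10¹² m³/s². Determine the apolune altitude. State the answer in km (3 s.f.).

apolune altitude ≈ 1700 km

r_p = 1737 + 118.1 = 1855.1 km = 1.855×10⁶ m.
Specific energy ε = v²/2 − μ/r = -9.267×10⁵ J/kg, so a = −μ/(2ε) = 2.646×10⁶ m.
The apsides satisfy r_p + r_a = 2a, so the apolune radius is 2a − r_p = 3.437×10⁶ m = 3436.7 km.
Apolune altitude = 3436.7 − 1737 = 1699.7 km.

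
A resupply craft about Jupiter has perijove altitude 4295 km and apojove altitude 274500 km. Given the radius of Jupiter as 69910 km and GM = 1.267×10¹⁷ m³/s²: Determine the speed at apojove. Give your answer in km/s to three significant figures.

r_p = 69910 + 4295 = 74205 km = 7.4205×10⁷ m.
r_a = 69910 + 274500 = 344410 km = 3.4441×10⁸ m.
Semi-major axis a = (r_p + r_a)/2 = 2.0931×10⁵ km = 2.093×10⁸ m.
Vis-viva: v² = μ(2/r − 1/a) = 1.267×10¹⁷ × (5.807×10⁻⁹ − 4.778×10⁻⁹) = 1.304×10⁸ m²/s².
v = 11420 m/s = 11.42 km/s.

v ≈ 11.4 km/s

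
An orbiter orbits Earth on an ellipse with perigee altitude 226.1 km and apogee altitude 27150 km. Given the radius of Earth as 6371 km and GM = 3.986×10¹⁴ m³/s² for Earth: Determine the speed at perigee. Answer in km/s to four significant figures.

v ≈ 10.05 km/s

r_p = 6371 + 226.1 = 6597.1 km = 6.5971×10⁶ m.
r_a = 6371 + 27150 = 33521 km = 3.3521×10⁷ m.
Semi-major axis a = (r_p + r_a)/2 = 20059 km = 2.006×10⁷ m.
Vis-viva: v² = μ(2/r − 1/a) = 3.986×10¹⁴ × (3.032×10⁻⁷ − 4.985×10⁻⁸) = 1.010×10⁸ m²/s².
v = 10050 m/s = 10.05 km/s.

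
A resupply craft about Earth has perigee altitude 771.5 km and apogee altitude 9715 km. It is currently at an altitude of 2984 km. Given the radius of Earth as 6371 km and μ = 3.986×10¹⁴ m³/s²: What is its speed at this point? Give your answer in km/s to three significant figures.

v ≈ 7.13 km/s

r_p = 6371 + 771.5 = 7142.5 km = 7.1425×10⁶ m.
r_a = 6371 + 9715 = 16086 km = 1.6086×10⁷ m.
r = 6371 + 2984 = 9355.0 km = 9.355×10⁶ m.
Semi-major axis a = (r_p + r_a)/2 = 11614 km = 1.161×10⁷ m.
Vis-viva: v² = μ(2/r − 1/a) = 3.986×10¹⁴ × (2.138×10⁻⁷ − 8.610×10⁻⁸) = 5.090×10⁷ m²/s².
v = 7134 m/s = 7.134 km/s.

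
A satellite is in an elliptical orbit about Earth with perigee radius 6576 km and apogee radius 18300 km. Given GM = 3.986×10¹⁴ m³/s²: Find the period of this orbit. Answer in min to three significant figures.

T ≈ 230 min

Semi-major axis a = (r_p + r_a)/2 = (6576.0 + 18300)/2 = 12438 km = 1.244×10⁷ m.
By Kepler's third law T = 2π√(a³/μ) = 2π × 2.197×10³ = 1.381×10⁴ s.
= 230.1 min.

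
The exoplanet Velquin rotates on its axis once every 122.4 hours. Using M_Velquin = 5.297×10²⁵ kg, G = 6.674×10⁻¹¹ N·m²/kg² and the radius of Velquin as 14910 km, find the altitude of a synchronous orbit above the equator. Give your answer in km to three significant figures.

h_sync ≈ 2.44×10⁵ km

μ = GM = 6.674×10⁻¹¹ × 5.297×10²⁵ = 3.535×10¹⁵ m³/s².
T = 122.4 hours = 4.406×10⁵ s.
A synchronous orbit has period T, so by Kepler's third law a = (μT²/4π²)^(1/3).
μT²/4π² = 3.535×10¹⁵ × (4.406×10⁵)² / 39.48 = 1.739×10²⁵ m³.
a = 2.591×10⁸ m = 2.5906×10⁵ km.
Altitude h = a − R = 2.5906×10⁵ − 14910 = 2.4415×10⁵ km.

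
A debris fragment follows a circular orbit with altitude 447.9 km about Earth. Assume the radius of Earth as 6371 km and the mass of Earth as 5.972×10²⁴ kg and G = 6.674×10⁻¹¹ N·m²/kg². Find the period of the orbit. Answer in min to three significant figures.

T ≈ 93.4 min

μ = GM = 6.674×10⁻¹¹ × 5.972×10²⁴ = 3.986×10¹⁴ m³/s².
r = 6371 + 447.9 = 6818.9 km = 6.8189×10⁶ m.
Kepler's third law: T = 2π√(r³/μ) = 2π√((6.819×10⁶)³ / 3.986×10¹⁴).
r³/μ = 7.955×10⁵ s², so T = 2π × 8.919×10² = 5.604×10³ s.
Converting: 5.604×10³ s ÷ 60.00 = 93.40 min.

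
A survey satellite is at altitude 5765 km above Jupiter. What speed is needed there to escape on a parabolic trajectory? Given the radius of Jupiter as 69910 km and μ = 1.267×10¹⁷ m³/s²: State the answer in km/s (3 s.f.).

r = 69910 + 5765 = 75675 km = 7.5675×10⁷ m.
Escape speed v_esc = √(2μ/r) = √(2 × 1.267×10¹⁷ / 7.568×10⁷) = √(3.349×10⁹) = 57870 m/s.
= 57.87 km/s.

v_esc ≈ 57.9 km/s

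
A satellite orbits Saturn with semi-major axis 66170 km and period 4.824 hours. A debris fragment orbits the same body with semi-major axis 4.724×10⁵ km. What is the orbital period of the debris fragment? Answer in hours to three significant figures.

T₂ ≈ 92.0 hours

Kepler's third law: T² ∝ a³, so T₂ = T₁ (a₂/a₁)^(3/2).
a₂/a₁ = 7.139, (a₂/a₁)^(3/2) = 19.08.
T₂ = 4.824 × 19.08 = 92.02 hours.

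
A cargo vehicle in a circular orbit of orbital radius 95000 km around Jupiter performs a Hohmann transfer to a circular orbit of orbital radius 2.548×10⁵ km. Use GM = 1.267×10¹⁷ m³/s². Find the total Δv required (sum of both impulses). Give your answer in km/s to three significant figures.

r₁ = 95000 km = 9.500×10⁷ m.
r₂ = 2.548×10⁵ km = 2.548×10⁸ m.
Transfer ellipse a_t = (r₁ + r₂)/2 = 1.749×10⁸ m.
At r₁: circular v_c1 = √(μ/r₁) = 36520 m/s; transfer-perijove v_p = √[μ(2/r₁ − 1/a_t)] = 44080 m/s.
Δv₁ = v_p − v_c1 = 7559 m/s.
At r₂: circular v_c2 = √(μ/r₂) = 22300 m/s; transfer-apojove v_a = √[μ(2/r₂ − 1/a_t)] = 16430 m/s.
Δv₂ = v_c2 − v_a = 5865 m/s.
Total Δv = Δv₁ + Δv₂ = 13420 m/s = 13.42 km/s.

Δv_total ≈ 13.4 km/s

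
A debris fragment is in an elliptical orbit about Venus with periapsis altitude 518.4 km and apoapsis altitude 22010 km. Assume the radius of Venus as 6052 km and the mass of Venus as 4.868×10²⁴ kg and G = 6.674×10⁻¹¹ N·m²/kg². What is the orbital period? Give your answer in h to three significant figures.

T ≈ 6.98 h

μ = GM = 6.674×10⁻¹¹ × 4.868×10²⁴ = 3.249×10¹⁴ m³/s².
r_p = 6052 + 518.4 = 6570.4 km = 6.5704×10⁶ m.
r_a = 6052 + 22010 = 28062 km = 2.8062×10⁷ m.
Semi-major axis a = (r_p + r_a)/2 = (6570.4 + 28062)/2 = 17316 km = 1.732×10⁷ m.
By Kepler's third law T = 2π√(a³/μ) = 2π × 3.998×10³ = 2.512×10⁴ s.
= 6.977 h.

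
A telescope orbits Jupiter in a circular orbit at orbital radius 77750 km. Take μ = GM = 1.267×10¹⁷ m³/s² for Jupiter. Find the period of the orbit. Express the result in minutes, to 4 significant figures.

r = 77750 km = 7.775×10⁷ m.
Kepler's third law: T = 2π√(r³/μ) = 2π√((7.775×10⁷)³ / 1.267×10¹⁷).
r³/μ = 3.710×10⁶ s², so T = 2π × 1.926×10³ = 1.210×10⁴ s.
Converting: 1.210×10⁴ s ÷ 60.00 = 201.7 minutes.

T ≈ 201.7 minutes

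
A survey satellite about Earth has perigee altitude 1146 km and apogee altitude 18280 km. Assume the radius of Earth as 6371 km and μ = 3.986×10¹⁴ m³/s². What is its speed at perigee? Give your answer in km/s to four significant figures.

r_p = 6371 + 1146 = 7517.0 km = 7.5170×10⁶ m.
r_a = 6371 + 18280 = 24651 km = 2.4651×10⁷ m.
Semi-major axis a = (r_p + r_a)/2 = 16084 km = 1.608×10⁷ m.
Vis-viva: v² = μ(2/r − 1/a) = 3.986×10¹⁴ × (2.661×10⁻⁷ − 6.217×10⁻⁸) = 8.127×10⁷ m²/s².
v = 9015 m/s = 9.015 km/s.

v ≈ 9.015 km/s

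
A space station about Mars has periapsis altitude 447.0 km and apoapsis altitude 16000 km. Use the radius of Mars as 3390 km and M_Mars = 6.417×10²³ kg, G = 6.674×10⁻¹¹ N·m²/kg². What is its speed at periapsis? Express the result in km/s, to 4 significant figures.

μ = GM = 6.674×10⁻¹¹ × 6.417×10²³ = 4.283×10¹³ m³/s².
r_p = 3390 + 447.0 = 3837.0 km = 3.8370×10⁶ m.
r_a = 3390 + 16000 = 19390 km = 1.9390×10⁷ m.
Semi-major axis a = (r_p + r_a)/2 = 11614 km = 1.161×10⁷ m.
Vis-viva: v² = μ(2/r − 1/a) = 4.283×10¹³ × (5.212×10⁻⁷ − 8.611×10⁻⁸) = 1.864×10⁷ m²/s².
v = 4317 m/s = 4.317 km/s.

v ≈ 4.317 km/s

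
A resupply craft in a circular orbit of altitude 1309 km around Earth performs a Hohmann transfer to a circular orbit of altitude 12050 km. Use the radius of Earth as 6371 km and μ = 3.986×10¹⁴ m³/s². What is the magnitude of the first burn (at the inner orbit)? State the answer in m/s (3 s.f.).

r₁ = 6371 + 1309 = 7680.0 km = 7.6800×10⁶ m.
r₂ = 6371 + 12050 = 18421 km = 1.8421×10⁷ m.
Transfer ellipse a_t = (r₁ + r₂)/2 = 1.305×10⁷ m.
At r₁: circular v_c1 = √(μ/r₁) = 7204 m/s; transfer-perigee v_p = √[μ(2/r₁ − 1/a_t)] = 8559 m/s.
Δv₁ = v_p − v_c1 = 1355 m/s.

Δv ≈ 1350 m/s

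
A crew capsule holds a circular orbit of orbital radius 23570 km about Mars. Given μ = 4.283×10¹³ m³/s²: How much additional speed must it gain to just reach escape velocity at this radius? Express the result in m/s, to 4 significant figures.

Δv ≈ 558.4 m/s

r = 23570 km = 2.357×10⁷ m.
Circular speed v_c = √(μ/r) = 1348 m/s.
Escape speed v_esc = √(2μ/r) = √2 × v_c = 1906 m/s.
Δv = v_esc − v_c = 558.4 m/s.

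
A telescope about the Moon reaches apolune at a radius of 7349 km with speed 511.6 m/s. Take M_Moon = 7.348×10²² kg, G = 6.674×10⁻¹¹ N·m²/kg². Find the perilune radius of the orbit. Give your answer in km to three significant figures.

μ = GM = 6.674×10⁻¹¹ × 7.348×10²² = 4.904×10¹² m³/s².
r_a = 7.349×10⁶ m.
Specific energy ε = v²/2 − μ/r = -5.364×10⁵ J/kg, so a = −μ/(2ε) = 4.571×10⁶ m.
The apsides satisfy r_p + r_a = 2a, so the perilune radius is 2a − r_a = 1.793×10⁶ m = 1792.8 km.

perilune radius ≈ 1790 km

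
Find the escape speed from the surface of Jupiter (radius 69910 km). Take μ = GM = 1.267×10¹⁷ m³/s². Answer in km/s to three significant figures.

r = R = 6.991×10⁷ m.
Escape speed v_esc = √(2μ/r) = √(2 × 1.267×10¹⁷ / 6.991×10⁷) = √(3.625×10⁹) = 60210 m/s.
= 60.21 km/s.

v_esc ≈ 60.2 km/s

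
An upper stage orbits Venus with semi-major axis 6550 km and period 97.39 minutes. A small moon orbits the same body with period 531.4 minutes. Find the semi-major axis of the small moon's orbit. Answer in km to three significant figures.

Kepler's third law: a³ ∝ T², so a₂ = a₁ (T₂/T₁)^(2/3).
T₂/T₁ = 5.456, (T₂/T₁)^(2/3) = 3.099.
a₂ = 6550 × 3.099 = 20300 km.

a₂ ≈ 20300 km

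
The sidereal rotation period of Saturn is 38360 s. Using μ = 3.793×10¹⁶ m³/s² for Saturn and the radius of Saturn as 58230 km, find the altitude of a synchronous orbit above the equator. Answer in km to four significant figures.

A synchronous orbit has period T, so by Kepler's third law a = (μT²/4π²)^(1/3).
μT²/4π² = 3.793×10¹⁶ × (3.836×10⁴)² / 39.48 = 1.414×10²⁴ m³.
a = 1.122×10⁸ m = 1.1223×10⁵ km.
Altitude h = a − R = 1.1223×10⁵ − 58230 = 54005 km.

h_sync ≈ 54000 km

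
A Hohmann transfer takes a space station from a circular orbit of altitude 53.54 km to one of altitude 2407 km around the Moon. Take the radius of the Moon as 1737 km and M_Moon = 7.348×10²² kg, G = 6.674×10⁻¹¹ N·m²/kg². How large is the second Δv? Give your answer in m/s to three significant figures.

Δv ≈ 243 m/s

μ = GM = 6.674×10⁻¹¹ × 7.348×10²² = 4.904×10¹² m³/s².
r₁ = 1737 + 53.54 = 1790.5 km = 1.7905×10⁶ m.
r₂ = 1737 + 2407 = 4144.0 km = 4.1440×10⁶ m.
Transfer ellipse a_t = (r₁ + r₂)/2 = 2.967×10⁶ m.
At r₁: circular v_c1 = √(μ/r₁) = 1655 m/s; transfer-perilune v_p = √[μ(2/r₁ − 1/a_t)] = 1956 m/s.
At r₂: circular v_c2 = √(μ/r₂) = 1088 m/s; transfer-apolune v_a = √[μ(2/r₂ − 1/a_t)] = 845.0 m/s.
Δv₂ = v_c2 − v_a = 242.8 m/s.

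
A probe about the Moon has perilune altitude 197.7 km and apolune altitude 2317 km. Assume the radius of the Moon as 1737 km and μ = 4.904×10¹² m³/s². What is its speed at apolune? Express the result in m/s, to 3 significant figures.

v ≈ 884 m/s

r_p = 1737 + 197.7 = 1934.7 km = 1.9347×10⁶ m.
r_a = 1737 + 2317 = 4054.0 km = 4.0540×10⁶ m.
Semi-major axis a = (r_p + r_a)/2 = 2994.3 km = 2.994×10⁶ m.
Vis-viva: v² = μ(2/r − 1/a) = 4.904×10¹² × (4.933×10⁻⁷ − 3.340×10⁻⁷) = 7.816×10⁵ m²/s².
v = 884.1 m/s.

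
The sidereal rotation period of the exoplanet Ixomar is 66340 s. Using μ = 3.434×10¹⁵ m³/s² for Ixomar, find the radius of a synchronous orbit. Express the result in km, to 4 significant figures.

r_sync ≈ 72610 km

A synchronous orbit has period T, so by Kepler's third law a = (μT²/4π²)^(1/3).
μT²/4π² = 3.434×10¹⁵ × (6.634×10⁴)² / 39.48 = 3.828×10²³ m³.
a = 7.261×10⁷ m = 72610 km.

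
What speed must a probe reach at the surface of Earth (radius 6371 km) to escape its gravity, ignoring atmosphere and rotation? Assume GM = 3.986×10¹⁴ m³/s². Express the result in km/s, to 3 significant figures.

v_esc ≈ 11.2 km/s

r = R = 6.371×10⁶ m.
Escape speed v_esc = √(2μ/r) = √(2 × 3.986×10¹⁴ / 6.371×10⁶) = √(1.251×10⁸) = 11190 m/s.
= 11.19 km/s.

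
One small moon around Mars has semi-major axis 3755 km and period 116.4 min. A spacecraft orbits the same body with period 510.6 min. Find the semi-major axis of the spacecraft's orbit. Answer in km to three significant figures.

a₂ ≈ 10100 km

Kepler's third law: a³ ∝ T², so a₂ = a₁ (T₂/T₁)^(2/3).
T₂/T₁ = 4.387, (T₂/T₁)^(2/3) = 2.680.
a₂ = 3755 × 2.680 = 10060 km.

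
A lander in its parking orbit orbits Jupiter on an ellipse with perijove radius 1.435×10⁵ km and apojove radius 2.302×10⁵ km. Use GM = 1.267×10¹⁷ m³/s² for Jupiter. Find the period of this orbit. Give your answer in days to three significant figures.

Semi-major axis a = (r_p + r_a)/2 = (1.4350×10⁵ + 2.3020×10⁵)/2 = 1.8685×10⁵ km = 1.868×10⁸ m.
By Kepler's third law T = 2π√(a³/μ) = 2π × 7.175×10³ = 4.508×10⁴ s.
= 0.5218 days.

T ≈ 0.522 days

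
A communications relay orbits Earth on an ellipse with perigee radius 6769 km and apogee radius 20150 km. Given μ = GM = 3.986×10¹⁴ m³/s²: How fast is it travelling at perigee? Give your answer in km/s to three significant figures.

Semi-major axis a = (r_p + r_a)/2 = 13460 km = 1.346×10⁷ m.
Vis-viva: v² = μ(2/r − 1/a) = 3.986×10¹⁴ × (2.955×10⁻⁷ − 7.430×10⁻⁸) = 8.816×10⁷ m²/s².
v = 9389 m/s = 9.389 km/s.

v ≈ 9.39 km/s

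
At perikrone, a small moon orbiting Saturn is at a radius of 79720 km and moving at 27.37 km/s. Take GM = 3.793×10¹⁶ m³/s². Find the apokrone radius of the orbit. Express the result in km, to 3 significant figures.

r_p = 7.972×10⁷ m.
Specific energy ε = v²/2 − μ/r = -1.012×10⁸ J/kg, so a = −μ/(2ε) = 1.873×10⁸ m.
The apsides satisfy r_p + r_a = 2a, so the apokrone radius is 2a − r_p = 2.950×10⁸ m = 2.9496×10⁵ km.

apokrone radius ≈ 2.95×10⁵ km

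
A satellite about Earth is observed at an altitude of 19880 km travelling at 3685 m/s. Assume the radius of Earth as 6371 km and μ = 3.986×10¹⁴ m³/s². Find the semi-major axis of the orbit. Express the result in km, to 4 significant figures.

a ≈ 23740 km

r = 6371 + 19880 = 26251 km = 2.625×10⁷ m.
Specific orbital energy ε = v²/2 − μ/r = (3685)²/2 − 3.986×10¹⁴/2.625×10⁷ = -8.395×10⁶ J/kg.
Since ε = −μ/(2a), a = −μ/(2ε) = 2.374×10⁷ m = 23742 km.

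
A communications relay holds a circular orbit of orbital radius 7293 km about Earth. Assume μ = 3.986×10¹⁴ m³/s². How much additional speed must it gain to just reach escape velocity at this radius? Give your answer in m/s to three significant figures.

Δv ≈ 3060 m/s

r = 7293 km = 7.293×10⁶ m.
Circular speed v_c = √(μ/r) = 7393 m/s.
Escape speed v_esc = √(2μ/r) = √2 × v_c = 10460 m/s.
Δv = v_esc − v_c = 3062 m/s.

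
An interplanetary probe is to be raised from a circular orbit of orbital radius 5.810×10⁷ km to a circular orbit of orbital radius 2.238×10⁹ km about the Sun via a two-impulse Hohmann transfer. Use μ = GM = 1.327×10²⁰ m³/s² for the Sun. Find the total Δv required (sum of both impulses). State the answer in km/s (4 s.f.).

r₁ = 5.810×10⁷ km = 5.810×10¹⁰ m.
r₂ = 2.238×10⁹ km = 2.238×10¹² m.
Transfer ellipse a_t = (r₁ + r₂)/2 = 1.148×10¹² m.
At r₁: circular v_c1 = √(μ/r₁) = 47790 m/s; transfer-perihelion v_p = √[μ(2/r₁ − 1/a_t)] = 66730 m/s.
Δv₁ = v_p − v_c1 = 18940 m/s.
At r₂: circular v_c2 = √(μ/r₂) = 7700 m/s; transfer-aphelion v_a = √[μ(2/r₂ − 1/a_t)] = 1732 m/s.
Δv₂ = v_c2 − v_a = 5968 m/s.
Total Δv = Δv₁ + Δv₂ = 24900 m/s = 24.90 km/s.

Δv_total ≈ 24.90 km/s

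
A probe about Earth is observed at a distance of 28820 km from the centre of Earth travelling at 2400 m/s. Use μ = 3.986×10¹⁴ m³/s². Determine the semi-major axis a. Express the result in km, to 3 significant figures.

a ≈ 18200 km

r = 2.882×10⁷ m.
Specific orbital energy ε = v²/2 − μ/r = (2400)²/2 − 3.986×10¹⁴/2.882×10⁷ = -1.095×10⁷ J/kg.
Since ε = −μ/(2a), a = −μ/(2ε) = 1.820×10⁷ m = 18200 km.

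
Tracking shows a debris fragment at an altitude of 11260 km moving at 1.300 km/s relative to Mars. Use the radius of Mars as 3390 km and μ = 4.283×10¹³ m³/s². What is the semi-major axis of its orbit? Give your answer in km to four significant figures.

r = 3390 + 11260 = 14650 km = 1.465×10⁷ m.
Specific orbital energy ε = v²/2 − μ/r = (1300)²/2 − 4.283×10¹³/1.465×10⁷ = -2.079×10⁶ J/kg.
Since ε = −μ/(2a), a = −μ/(2ε) = 1.030×10⁷ m = 10303 km.

a ≈ 10300 km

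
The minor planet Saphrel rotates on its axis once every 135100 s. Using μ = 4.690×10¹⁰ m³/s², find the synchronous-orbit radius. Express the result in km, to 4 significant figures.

A synchronous orbit has period T, so by Kepler's third law a = (μT²/4π²)^(1/3).
μT²/4π² = 4.690×10¹⁰ × (1.351×10⁵)² / 39.48 = 2.168×10¹⁹ m³.
a = 2.789×10⁶ m = 2788.5 km.

r_sync ≈ 2789 km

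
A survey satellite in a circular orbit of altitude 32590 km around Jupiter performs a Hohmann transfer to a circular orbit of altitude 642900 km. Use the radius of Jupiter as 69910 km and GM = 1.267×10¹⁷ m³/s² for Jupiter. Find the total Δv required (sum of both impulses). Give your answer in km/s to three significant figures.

Δv_total ≈ 18.0 km/s

r₁ = 69910 + 32590 = 102500 km = 1.0250×10⁸ m.
r₂ = 69910 + 642900 = 712810 km = 7.1281×10⁸ m.
Transfer ellipse a_t = (r₁ + r₂)/2 = 4.077×10⁸ m.
At r₁: circular v_c1 = √(μ/r₁) = 35160 m/s; transfer-perijove v_p = √[μ(2/r₁ − 1/a_t)] = 46490 m/s.
Δv₁ = v_p − v_c1 = 11330 m/s.
At r₂: circular v_c2 = √(μ/r₂) = 13330 m/s; transfer-apojove v_a = √[μ(2/r₂ − 1/a_t)] = 6685 m/s.
Δv₂ = v_c2 − v_a = 6647 m/s.
Total Δv = Δv₁ + Δv₂ = 17980 m/s = 17.98 km/s.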